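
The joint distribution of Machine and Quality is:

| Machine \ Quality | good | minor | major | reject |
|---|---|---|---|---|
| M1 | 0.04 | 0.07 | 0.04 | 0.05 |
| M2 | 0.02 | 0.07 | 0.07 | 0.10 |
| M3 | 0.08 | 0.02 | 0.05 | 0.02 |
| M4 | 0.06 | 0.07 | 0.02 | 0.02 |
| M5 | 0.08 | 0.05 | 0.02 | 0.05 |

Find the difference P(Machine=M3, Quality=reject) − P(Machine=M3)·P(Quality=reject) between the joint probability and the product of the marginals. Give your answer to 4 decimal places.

-0.0208

P(Machine=M3) = 0.08 + 0.02 + 0.05 + 0.02 = 0.17.
P(Quality=reject) = 0.05 + 0.10 + 0.02 + 0.02 + 0.05 = 0.24.
P(Machine=M3, Quality=reject) − P(Machine=M3)P(Quality=reject) = 0.02 − 0.17×0.24 = -0.0208.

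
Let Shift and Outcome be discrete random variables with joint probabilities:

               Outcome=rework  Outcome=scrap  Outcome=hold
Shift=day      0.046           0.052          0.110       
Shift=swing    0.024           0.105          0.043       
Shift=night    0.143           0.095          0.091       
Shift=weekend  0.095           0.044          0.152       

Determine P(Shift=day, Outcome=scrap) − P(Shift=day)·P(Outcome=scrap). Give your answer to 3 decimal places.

-0.010

P(Shift=day) = 0.046 + 0.052 + 0.110 = 0.208.
P(Outcome=scrap) = 0.052 + 0.105 + 0.095 + 0.044 = 0.296.
P(Shift=day, Outcome=scrap) − P(Shift=day)P(Outcome=scrap) = 0.052 − 0.208×0.296 = -0.010.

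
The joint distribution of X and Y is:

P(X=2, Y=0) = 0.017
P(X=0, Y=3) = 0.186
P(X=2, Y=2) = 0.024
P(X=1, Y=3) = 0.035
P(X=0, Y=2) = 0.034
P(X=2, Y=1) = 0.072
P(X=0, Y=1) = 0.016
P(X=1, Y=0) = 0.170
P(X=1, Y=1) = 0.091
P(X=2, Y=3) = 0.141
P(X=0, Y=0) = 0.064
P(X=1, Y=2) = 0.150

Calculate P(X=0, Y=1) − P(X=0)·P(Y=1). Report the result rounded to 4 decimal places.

-0.0377

P(X=0) = 0.064 + 0.016 + 0.034 + 0.186 = 0.300.
P(Y=1) = 0.016 + 0.091 + 0.072 = 0.179.
P(X=0, Y=1) − P(X=0)P(Y=1) = 0.016 − 0.300×0.179 = -0.0377.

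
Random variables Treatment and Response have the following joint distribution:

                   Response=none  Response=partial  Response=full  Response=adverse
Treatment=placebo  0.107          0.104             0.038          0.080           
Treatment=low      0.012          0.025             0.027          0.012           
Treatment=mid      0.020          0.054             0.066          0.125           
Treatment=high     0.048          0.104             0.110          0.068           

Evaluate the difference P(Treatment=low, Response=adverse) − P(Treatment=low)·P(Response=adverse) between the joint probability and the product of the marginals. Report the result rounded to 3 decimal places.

-0.010

P(Treatment=low) = 0.012 + 0.025 + 0.027 + 0.012 = 0.076.
P(Response=adverse) = 0.080 + 0.012 + 0.125 + 0.068 = 0.285.
P(Treatment=low, Response=adverse) − P(Treatment=low)P(Response=adverse) = 0.012 − 0.076×0.285 = -0.010.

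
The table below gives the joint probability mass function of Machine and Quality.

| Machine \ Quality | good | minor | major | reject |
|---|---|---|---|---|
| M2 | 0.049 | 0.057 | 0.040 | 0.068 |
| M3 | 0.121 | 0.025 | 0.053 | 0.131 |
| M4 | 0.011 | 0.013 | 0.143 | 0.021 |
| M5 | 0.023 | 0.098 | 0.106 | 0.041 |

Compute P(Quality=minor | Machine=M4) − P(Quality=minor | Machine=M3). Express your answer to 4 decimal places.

P(Machine=M4) = 0.011 + 0.013 + 0.143 + 0.021 = 0.188; P(Quality=minor | Machine=M4) = 0.013/0.188 = 0.06915.
P(Machine=M3) = 0.121 + 0.025 + 0.053 + 0.131 = 0.330; P(Quality=minor | Machine=M3) = 0.025/0.330 = 0.07576.
Difference = -0.0066.

-0.0066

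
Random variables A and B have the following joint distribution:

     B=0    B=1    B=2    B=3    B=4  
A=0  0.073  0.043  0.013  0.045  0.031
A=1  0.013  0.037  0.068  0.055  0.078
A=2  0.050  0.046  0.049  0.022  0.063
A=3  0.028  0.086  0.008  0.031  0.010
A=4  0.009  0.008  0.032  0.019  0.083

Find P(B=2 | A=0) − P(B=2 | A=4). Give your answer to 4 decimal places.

-0.1485

P(A=0) = 0.073 + 0.043 + 0.013 + 0.045 + 0.031 = 0.205; P(B=2 | A=0) = 0.013/0.205 = 0.06341.
P(A=4) = 0.009 + 0.008 + 0.032 + 0.019 + 0.083 = 0.151; P(B=2 | A=4) = 0.032/0.151 = 0.21192.
Difference = -0.1485.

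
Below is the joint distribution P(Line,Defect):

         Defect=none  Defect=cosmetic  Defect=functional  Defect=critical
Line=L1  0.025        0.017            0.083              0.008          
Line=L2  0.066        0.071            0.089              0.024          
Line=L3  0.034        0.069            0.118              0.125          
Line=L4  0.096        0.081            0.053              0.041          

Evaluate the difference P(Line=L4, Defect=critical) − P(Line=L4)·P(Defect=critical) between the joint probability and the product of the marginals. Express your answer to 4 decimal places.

-0.0127

P(Line=L4) = 0.096 + 0.081 + 0.053 + 0.041 = 0.271.
P(Defect=critical) = 0.008 + 0.024 + 0.125 + 0.041 = 0.198.
P(Line=L4, Defect=critical) − P(Line=L4)P(Defect=critical) = 0.041 − 0.271×0.198 = -0.0127.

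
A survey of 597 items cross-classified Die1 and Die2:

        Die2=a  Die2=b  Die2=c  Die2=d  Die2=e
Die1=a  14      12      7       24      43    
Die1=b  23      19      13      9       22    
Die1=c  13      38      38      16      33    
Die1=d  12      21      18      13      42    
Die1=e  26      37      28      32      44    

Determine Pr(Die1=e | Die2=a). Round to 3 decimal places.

0.295

Total with Die2=a: 14 + 23 + 13 + 12 + 26 = 88.
P(Die1=e | Die2=a) = 26/88 = 0.295.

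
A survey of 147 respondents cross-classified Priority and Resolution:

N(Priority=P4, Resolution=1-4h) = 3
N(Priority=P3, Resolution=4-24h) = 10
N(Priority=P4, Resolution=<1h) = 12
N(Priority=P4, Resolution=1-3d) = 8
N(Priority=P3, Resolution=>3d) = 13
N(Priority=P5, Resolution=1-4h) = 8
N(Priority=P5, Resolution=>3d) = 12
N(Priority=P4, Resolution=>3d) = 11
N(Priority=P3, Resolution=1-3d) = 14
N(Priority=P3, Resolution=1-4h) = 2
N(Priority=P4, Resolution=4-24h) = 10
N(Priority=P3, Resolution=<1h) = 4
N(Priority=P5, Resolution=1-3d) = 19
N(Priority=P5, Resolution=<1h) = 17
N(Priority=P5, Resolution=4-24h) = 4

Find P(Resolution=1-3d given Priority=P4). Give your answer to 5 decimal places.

0.18182

Total with Priority=P4: 12 + 3 + 10 + 8 + 11 = 44.
P(Resolution=1-3d | Priority=P4) = 8/44 = 0.18182.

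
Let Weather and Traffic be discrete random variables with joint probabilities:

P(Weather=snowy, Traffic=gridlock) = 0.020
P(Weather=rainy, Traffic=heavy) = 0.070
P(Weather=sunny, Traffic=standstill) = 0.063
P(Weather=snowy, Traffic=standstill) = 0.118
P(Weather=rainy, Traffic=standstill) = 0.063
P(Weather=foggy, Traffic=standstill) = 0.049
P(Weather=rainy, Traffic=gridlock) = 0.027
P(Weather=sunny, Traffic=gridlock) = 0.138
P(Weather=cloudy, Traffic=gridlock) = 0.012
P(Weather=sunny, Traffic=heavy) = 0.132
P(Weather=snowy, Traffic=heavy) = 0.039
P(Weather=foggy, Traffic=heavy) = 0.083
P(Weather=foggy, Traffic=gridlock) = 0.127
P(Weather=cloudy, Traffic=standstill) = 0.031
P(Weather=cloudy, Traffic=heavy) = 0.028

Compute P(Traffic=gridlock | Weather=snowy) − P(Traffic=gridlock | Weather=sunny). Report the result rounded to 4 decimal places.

P(Weather=snowy) = 0.039 + 0.020 + 0.118 = 0.177; P(Traffic=gridlock | Weather=snowy) = 0.020/0.177 = 0.11299.
P(Weather=sunny) = 0.132 + 0.138 + 0.063 = 0.333; P(Traffic=gridlock | Weather=sunny) = 0.138/0.333 = 0.41441.
Difference = -0.3014.

-0.3014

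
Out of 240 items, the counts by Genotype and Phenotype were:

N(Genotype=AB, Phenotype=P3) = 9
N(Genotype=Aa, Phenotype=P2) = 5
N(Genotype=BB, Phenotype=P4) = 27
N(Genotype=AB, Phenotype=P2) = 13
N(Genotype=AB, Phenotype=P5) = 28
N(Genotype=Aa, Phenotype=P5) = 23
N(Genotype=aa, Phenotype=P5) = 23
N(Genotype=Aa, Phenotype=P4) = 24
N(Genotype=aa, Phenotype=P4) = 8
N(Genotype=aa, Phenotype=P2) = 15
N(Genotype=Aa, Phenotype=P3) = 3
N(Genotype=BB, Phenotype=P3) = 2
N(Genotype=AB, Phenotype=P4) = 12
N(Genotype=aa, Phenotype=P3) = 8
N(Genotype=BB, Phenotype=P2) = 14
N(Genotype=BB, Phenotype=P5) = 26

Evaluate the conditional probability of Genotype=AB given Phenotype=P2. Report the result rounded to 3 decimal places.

0.277

Total with Phenotype=P2: 5 + 15 + 13 + 14 = 47.
P(Genotype=AB | Phenotype=P2) = 13/47 = 0.277.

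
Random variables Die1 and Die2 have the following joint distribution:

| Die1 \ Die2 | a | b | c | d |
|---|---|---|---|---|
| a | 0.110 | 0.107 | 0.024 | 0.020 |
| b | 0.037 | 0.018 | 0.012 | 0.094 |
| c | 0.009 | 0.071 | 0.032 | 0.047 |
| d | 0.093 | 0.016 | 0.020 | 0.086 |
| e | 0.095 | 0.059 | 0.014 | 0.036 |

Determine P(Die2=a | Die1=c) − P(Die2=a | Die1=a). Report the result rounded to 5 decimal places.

-0.36485

P(Die1=c) = 0.009 + 0.071 + 0.032 + 0.047 = 0.159; P(Die2=a | Die1=c) = 0.009/0.159 = 0.056604.
P(Die1=a) = 0.110 + 0.107 + 0.024 + 0.020 = 0.261; P(Die2=a | Die1=a) = 0.110/0.261 = 0.421456.
Difference = -0.36485.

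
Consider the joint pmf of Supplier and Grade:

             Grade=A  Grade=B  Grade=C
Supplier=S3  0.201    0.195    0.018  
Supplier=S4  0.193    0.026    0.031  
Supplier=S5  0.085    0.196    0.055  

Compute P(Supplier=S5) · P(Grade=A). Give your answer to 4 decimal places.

0.1609

P(Supplier=S5) = 0.085 + 0.196 + 0.055 = 0.336.
P(Grade=A) = 0.201 + 0.193 + 0.085 = 0.479.
Product: 0.336 × 0.479 = 0.1609.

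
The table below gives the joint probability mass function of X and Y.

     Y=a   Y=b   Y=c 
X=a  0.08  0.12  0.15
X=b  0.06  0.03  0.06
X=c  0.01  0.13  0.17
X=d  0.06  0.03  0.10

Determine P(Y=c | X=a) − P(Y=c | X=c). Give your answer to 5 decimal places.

-0.11982

P(X=a) = 0.08 + 0.12 + 0.15 = 0.35; P(Y=c | X=a) = 0.15/0.35 = 0.428571.
P(X=c) = 0.01 + 0.13 + 0.17 = 0.31; P(Y=c | X=c) = 0.17/0.31 = 0.548387.
Difference = -0.11982.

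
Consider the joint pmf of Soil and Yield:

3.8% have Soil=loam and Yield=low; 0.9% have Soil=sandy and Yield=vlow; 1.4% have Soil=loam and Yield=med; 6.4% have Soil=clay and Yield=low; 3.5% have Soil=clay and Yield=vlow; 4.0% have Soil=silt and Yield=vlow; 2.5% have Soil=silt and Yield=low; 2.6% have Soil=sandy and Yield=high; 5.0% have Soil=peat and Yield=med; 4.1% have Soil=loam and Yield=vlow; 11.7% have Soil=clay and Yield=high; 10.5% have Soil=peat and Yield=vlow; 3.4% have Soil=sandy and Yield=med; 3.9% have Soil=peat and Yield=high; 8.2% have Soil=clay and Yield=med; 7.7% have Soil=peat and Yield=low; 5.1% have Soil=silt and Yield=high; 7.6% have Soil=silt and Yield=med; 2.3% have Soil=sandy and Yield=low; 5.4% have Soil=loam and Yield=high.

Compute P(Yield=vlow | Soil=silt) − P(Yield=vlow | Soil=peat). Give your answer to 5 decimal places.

P(Soil=silt) = 0.040 + 0.025 + 0.076 + 0.051 = 0.192; P(Yield=vlow | Soil=silt) = 0.040/0.192 = 0.208333.
P(Soil=peat) = 0.105 + 0.077 + 0.050 + 0.039 = 0.271; P(Yield=vlow | Soil=peat) = 0.105/0.271 = 0.387454.
Difference = -0.17912.

-0.17912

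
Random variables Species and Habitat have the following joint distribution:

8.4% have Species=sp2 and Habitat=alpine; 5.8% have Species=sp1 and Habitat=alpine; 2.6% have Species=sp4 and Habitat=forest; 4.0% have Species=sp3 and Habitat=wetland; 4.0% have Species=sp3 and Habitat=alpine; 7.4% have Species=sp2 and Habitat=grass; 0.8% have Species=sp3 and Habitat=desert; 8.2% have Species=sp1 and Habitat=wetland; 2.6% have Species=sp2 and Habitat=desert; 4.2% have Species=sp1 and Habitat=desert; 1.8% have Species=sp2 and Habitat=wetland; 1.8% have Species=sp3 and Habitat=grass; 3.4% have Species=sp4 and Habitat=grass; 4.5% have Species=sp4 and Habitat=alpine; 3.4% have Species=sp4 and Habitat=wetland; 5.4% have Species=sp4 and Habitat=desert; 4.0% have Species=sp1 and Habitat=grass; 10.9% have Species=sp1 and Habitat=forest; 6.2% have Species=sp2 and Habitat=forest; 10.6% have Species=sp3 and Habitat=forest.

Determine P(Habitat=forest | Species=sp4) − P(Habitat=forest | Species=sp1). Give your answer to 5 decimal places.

-0.19459

P(Species=sp4) = 0.026 + 0.034 + 0.034 + 0.054 + 0.045 = 0.193; P(Habitat=forest | Species=sp4) = 0.026/0.193 = 0.134715.
P(Species=sp1) = 0.109 + 0.040 + 0.082 + 0.042 + 0.058 = 0.331; P(Habitat=forest | Species=sp1) = 0.109/0.331 = 0.329305.
Difference = -0.19459.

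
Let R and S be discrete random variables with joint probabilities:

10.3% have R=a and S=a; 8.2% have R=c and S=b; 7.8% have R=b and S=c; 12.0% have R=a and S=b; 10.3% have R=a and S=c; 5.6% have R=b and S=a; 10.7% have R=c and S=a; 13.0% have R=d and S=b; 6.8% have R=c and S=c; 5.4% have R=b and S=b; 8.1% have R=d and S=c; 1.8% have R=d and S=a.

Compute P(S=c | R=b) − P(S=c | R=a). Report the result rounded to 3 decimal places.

0.099

P(R=b) = 0.056 + 0.054 + 0.078 = 0.188; P(S=c | R=b) = 0.078/0.188 = 0.4149.
P(R=a) = 0.103 + 0.120 + 0.103 = 0.326; P(S=c | R=a) = 0.103/0.326 = 0.3160.
Difference = 0.099.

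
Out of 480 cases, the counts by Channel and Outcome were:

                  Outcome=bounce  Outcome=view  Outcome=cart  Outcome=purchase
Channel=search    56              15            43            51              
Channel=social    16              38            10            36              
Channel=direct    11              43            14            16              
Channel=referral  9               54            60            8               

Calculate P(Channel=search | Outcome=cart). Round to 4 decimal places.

Total with Outcome=cart: 43 + 10 + 14 + 60 = 127.
P(Channel=search | Outcome=cart) = 43/127 = 0.3386.

0.3386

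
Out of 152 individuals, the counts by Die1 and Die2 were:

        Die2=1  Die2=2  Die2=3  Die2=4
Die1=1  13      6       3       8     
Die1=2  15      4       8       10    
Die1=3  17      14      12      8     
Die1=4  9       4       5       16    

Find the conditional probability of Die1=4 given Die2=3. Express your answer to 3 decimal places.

0.179

Total with Die2=3: 3 + 8 + 12 + 5 = 28.
P(Die1=4 | Die2=3) = 5/28 = 0.179.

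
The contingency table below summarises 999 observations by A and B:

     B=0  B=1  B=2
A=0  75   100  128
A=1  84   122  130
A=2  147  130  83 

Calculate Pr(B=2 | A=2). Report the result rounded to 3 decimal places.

0.231

Total with A=2: 147 + 130 + 83 = 360.
P(B=2 | A=2) = 83/360 = 0.231.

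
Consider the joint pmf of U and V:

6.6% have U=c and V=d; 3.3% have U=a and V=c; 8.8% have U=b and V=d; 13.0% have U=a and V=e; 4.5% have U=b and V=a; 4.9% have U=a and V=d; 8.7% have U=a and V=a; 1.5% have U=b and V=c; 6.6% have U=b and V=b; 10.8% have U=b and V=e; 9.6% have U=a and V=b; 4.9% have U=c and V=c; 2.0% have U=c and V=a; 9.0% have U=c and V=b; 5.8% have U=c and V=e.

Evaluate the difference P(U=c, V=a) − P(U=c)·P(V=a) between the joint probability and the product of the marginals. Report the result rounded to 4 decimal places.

-0.0230

P(U=c) = 0.020 + 0.090 + 0.049 + 0.066 + 0.058 = 0.283.
P(V=a) = 0.087 + 0.045 + 0.020 = 0.152.
P(U=c, V=a) − P(U=c)P(V=a) = 0.020 − 0.283×0.152 = -0.0230.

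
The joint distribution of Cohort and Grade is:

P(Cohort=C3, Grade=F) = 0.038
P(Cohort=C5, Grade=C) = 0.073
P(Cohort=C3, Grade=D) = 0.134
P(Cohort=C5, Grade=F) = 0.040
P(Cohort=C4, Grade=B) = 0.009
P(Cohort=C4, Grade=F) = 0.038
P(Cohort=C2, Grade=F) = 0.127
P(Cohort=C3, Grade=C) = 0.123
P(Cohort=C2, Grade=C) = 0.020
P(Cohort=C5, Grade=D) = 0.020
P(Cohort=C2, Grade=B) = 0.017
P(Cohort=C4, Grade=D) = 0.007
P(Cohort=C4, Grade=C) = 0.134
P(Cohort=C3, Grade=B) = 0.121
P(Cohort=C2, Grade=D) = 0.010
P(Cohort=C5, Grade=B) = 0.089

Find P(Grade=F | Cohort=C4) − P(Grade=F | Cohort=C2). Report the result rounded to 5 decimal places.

-0.52776

P(Cohort=C4) = 0.009 + 0.134 + 0.007 + 0.038 = 0.188; P(Grade=F | Cohort=C4) = 0.038/0.188 = 0.202128.
P(Cohort=C2) = 0.017 + 0.020 + 0.010 + 0.127 = 0.174; P(Grade=F | Cohort=C2) = 0.127/0.174 = 0.729885.
Difference = -0.52776.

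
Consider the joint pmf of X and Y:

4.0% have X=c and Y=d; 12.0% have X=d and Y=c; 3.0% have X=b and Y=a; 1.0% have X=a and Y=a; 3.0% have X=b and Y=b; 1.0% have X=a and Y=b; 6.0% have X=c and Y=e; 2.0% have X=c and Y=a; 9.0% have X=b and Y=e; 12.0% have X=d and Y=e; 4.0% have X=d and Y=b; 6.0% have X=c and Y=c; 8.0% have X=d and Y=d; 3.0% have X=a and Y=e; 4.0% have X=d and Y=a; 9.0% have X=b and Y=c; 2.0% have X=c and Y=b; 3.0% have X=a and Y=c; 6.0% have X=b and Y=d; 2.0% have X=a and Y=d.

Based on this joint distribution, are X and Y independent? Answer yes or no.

Every cell satisfies P(X,Y) = P(X)·P(Y). For instance P(X=d) = 0.400, P(Y=b) = 0.100, and 0.400×0.100 = 0.040 matches the joint entry. So X and Y are independent.

yes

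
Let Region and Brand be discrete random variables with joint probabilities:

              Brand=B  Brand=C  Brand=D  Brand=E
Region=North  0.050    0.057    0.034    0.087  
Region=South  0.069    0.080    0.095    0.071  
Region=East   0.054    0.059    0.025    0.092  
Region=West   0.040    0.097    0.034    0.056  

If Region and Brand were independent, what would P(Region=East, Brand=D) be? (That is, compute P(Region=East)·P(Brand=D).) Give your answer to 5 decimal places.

0.04324

P(Region=East) = 0.054 + 0.059 + 0.025 + 0.092 = 0.230.
P(Brand=D) = 0.034 + 0.095 + 0.025 + 0.034 = 0.188.
Product: 0.230 × 0.188 = 0.04324.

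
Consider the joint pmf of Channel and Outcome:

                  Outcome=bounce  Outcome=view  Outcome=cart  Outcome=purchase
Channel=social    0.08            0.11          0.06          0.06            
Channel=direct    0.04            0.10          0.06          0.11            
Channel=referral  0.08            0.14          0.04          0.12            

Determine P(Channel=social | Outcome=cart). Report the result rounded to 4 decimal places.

P(Outcome=cart) = 0.06 + 0.06 + 0.04 = 0.16.
P(Channel=social | Outcome=cart) = 0.06/0.16 = 0.3750.

0.3750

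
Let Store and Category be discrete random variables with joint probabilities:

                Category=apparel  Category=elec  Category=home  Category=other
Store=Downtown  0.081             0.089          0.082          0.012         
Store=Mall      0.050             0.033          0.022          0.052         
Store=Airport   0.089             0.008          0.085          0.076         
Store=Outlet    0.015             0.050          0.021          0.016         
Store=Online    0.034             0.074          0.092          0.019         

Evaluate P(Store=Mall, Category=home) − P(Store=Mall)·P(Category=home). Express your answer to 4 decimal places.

-0.0254

P(Store=Mall) = 0.050 + 0.033 + 0.022 + 0.052 = 0.157.
P(Category=home) = 0.082 + 0.022 + 0.085 + 0.021 + 0.092 = 0.302.
P(Store=Mall, Category=home) − P(Store=Mall)P(Category=home) = 0.022 − 0.157×0.302 = -0.0254.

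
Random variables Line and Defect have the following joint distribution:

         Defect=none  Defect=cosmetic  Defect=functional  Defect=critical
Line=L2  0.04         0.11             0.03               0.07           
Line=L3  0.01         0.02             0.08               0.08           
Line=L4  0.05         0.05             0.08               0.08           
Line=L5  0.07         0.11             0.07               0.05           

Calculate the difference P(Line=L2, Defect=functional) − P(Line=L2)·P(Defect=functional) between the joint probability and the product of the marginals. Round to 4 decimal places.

P(Line=L2) = 0.04 + 0.11 + 0.03 + 0.07 = 0.25.
P(Defect=functional) = 0.03 + 0.08 + 0.08 + 0.07 = 0.26.
P(Line=L2, Defect=functional) − P(Line=L2)P(Defect=functional) = 0.03 − 0.25×0.26 = -0.0350.

-0.0350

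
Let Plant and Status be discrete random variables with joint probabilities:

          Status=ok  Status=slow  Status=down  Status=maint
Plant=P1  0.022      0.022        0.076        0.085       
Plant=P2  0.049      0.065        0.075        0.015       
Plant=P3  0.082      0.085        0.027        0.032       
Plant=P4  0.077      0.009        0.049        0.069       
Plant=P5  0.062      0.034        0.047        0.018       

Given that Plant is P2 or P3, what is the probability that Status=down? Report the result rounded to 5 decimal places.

0.23721

P(Plant=P2) = 0.049 + 0.065 + 0.075 + 0.015 = 0.204.
P(Plant=P3) = 0.082 + 0.085 + 0.027 + 0.032 = 0.226.
P(Plant ∈ {P2, P3}) = 0.204 + 0.226 = 0.430; P(Status=down, Plant ∈ {P2, P3}) = 0.075 + 0.027 = 0.102.
P(Status=down | Plant ∈ {P2, P3}) = 0.102/0.430 = 0.23721.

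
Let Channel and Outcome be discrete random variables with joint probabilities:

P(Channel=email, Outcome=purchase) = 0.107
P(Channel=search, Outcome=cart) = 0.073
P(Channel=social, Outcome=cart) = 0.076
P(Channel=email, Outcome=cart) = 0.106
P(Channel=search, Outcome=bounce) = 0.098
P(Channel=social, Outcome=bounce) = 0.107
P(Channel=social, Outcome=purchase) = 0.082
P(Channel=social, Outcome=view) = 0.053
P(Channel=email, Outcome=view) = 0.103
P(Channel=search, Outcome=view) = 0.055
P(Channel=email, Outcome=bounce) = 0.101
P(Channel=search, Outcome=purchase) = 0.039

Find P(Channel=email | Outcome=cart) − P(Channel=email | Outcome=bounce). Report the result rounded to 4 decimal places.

P(Outcome=cart) = 0.106 + 0.073 + 0.076 = 0.255; P(Channel=email | Outcome=cart) = 0.106/0.255 = 0.41569.
P(Outcome=bounce) = 0.101 + 0.098 + 0.107 = 0.306; P(Channel=email | Outcome=bounce) = 0.101/0.306 = 0.33007.
Difference = 0.0856.

0.0856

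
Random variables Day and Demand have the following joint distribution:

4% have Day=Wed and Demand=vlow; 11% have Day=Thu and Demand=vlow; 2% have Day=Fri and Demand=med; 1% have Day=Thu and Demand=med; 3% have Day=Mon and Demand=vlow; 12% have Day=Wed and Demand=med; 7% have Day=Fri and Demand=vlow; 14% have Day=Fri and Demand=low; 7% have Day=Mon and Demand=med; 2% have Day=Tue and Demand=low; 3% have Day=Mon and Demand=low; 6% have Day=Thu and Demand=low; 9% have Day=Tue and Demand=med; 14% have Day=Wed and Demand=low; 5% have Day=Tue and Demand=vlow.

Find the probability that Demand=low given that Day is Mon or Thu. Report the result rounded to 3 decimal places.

P(Day=Mon) = 0.03 + 0.03 + 0.07 = 0.13.
P(Day=Thu) = 0.11 + 0.06 + 0.01 = 0.18.
P(Day ∈ {Mon, Thu}) = 0.13 + 0.18 = 0.31; P(Demand=low, Day ∈ {Mon, Thu}) = 0.03 + 0.06 = 0.09.
P(Demand=low | Day ∈ {Mon, Thu}) = 0.09/0.31 = 0.290.

0.290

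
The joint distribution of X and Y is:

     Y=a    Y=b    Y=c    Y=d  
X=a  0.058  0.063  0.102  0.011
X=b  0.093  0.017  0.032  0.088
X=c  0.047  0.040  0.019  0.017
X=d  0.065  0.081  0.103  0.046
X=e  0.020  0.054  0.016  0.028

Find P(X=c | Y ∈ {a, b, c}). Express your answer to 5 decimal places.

P(Y=a) = 0.058 + 0.093 + 0.047 + 0.065 + 0.020 = 0.283.
P(Y=b) = 0.063 + 0.017 + 0.040 + 0.081 + 0.054 = 0.255.
P(Y=c) = 0.102 + 0.032 + 0.019 + 0.103 + 0.016 = 0.272.
P(Y ∈ {a, b, c}) = 0.283 + 0.255 + 0.272 = 0.810; P(X=c, Y ∈ {a, b, c}) = 0.047 + 0.040 + 0.019 = 0.106.
P(X=c | Y ∈ {a, b, c}) = 0.106/0.810 = 0.13086.

0.13086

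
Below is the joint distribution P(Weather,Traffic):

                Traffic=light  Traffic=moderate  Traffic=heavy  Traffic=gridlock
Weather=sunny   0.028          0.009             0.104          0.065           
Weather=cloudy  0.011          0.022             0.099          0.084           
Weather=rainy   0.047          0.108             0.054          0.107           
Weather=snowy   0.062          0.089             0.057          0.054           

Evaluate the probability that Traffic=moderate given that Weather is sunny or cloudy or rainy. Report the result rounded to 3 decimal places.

0.188

P(Weather=sunny) = 0.028 + 0.009 + 0.104 + 0.065 = 0.206.
P(Weather=cloudy) = 0.011 + 0.022 + 0.099 + 0.084 = 0.216.
P(Weather=rainy) = 0.047 + 0.108 + 0.054 + 0.107 = 0.316.
P(Weather ∈ {sunny, cloudy, rainy}) = 0.206 + 0.216 + 0.316 = 0.738; P(Traffic=moderate, Weather ∈ {sunny, cloudy, rainy}) = 0.009 + 0.022 + 0.108 = 0.139.
P(Traffic=moderate | Weather ∈ {sunny, cloudy, rainy}) = 0.139/0.738 = 0.188.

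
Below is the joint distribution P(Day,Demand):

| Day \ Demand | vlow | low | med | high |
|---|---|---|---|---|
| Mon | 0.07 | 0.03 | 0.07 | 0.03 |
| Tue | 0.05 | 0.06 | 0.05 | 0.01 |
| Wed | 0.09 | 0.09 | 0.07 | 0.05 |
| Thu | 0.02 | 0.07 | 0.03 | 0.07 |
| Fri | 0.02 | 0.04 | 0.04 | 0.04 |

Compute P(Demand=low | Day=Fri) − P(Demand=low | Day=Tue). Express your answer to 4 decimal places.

P(Day=Fri) = 0.02 + 0.04 + 0.04 + 0.04 = 0.14; P(Demand=low | Day=Fri) = 0.04/0.14 = 0.28571.
P(Day=Tue) = 0.05 + 0.06 + 0.05 + 0.01 = 0.17; P(Demand=low | Day=Tue) = 0.06/0.17 = 0.35294.
Difference = -0.0672.

-0.0672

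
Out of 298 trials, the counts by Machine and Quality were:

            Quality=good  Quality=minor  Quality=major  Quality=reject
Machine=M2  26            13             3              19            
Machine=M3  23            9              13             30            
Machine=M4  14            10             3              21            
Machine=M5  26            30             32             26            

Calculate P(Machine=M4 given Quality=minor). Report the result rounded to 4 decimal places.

0.1613

Total with Quality=minor: 13 + 9 + 10 + 30 = 62.
P(Machine=M4 | Quality=minor) = 10/62 = 0.1613.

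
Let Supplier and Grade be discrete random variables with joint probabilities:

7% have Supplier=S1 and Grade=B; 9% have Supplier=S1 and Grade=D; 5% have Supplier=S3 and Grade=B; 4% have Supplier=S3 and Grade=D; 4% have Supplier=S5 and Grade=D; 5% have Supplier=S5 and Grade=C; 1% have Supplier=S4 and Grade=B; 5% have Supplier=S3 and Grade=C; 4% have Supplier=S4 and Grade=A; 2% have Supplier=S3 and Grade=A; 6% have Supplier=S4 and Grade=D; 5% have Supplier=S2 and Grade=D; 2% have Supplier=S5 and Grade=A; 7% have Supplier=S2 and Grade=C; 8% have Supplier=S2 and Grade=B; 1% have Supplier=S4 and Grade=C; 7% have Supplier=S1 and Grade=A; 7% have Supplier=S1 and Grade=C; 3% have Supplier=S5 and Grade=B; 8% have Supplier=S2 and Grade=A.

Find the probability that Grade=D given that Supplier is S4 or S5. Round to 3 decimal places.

P(Supplier=S4) = 0.04 + 0.01 + 0.01 + 0.06 = 0.12.
P(Supplier=S5) = 0.02 + 0.03 + 0.05 + 0.04 = 0.14.
P(Supplier ∈ {S4, S5}) = 0.12 + 0.14 = 0.26; P(Grade=D, Supplier ∈ {S4, S5}) = 0.06 + 0.04 = 0.10.
P(Grade=D | Supplier ∈ {S4, S5}) = 0.10/0.26 = 0.385.

0.385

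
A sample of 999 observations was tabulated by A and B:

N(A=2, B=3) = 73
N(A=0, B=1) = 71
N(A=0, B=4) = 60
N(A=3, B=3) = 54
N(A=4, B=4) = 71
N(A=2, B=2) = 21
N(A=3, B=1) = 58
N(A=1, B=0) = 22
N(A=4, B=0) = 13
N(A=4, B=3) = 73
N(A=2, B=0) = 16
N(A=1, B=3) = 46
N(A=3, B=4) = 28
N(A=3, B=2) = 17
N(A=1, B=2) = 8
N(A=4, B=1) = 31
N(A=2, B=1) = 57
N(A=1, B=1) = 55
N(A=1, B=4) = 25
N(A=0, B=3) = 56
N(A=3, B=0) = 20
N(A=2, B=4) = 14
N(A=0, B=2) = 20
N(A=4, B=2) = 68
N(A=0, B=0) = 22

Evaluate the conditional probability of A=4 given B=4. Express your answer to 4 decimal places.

0.3586

Total with B=4: 60 + 25 + 14 + 28 + 71 = 198.
P(A=4 | B=4) = 71/198 = 0.3586.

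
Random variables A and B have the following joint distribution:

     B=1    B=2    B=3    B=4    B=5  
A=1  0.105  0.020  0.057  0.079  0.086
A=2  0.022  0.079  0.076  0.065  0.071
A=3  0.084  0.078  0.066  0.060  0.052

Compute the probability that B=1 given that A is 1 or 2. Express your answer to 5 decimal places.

P(A=1) = 0.105 + 0.020 + 0.057 + 0.079 + 0.086 = 0.347.
P(A=2) = 0.022 + 0.079 + 0.076 + 0.065 + 0.071 = 0.313.
P(A ∈ {1, 2}) = 0.347 + 0.313 = 0.660; P(B=1, A ∈ {1, 2}) = 0.105 + 0.022 = 0.127.
P(B=1 | A ∈ {1, 2}) = 0.127/0.660 = 0.19242.

0.19242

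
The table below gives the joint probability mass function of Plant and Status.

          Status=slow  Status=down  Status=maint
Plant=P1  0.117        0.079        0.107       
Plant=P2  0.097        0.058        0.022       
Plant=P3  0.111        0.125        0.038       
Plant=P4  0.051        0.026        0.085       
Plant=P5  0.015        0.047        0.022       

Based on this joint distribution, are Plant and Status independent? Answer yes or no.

P(Plant=P4) = 0.162 and P(Status=maint) = 0.274, so their product is 0.04439, but P(Plant=P4, Status=maint) = 0.085. Since these differ, Plant and Status are not independent.

no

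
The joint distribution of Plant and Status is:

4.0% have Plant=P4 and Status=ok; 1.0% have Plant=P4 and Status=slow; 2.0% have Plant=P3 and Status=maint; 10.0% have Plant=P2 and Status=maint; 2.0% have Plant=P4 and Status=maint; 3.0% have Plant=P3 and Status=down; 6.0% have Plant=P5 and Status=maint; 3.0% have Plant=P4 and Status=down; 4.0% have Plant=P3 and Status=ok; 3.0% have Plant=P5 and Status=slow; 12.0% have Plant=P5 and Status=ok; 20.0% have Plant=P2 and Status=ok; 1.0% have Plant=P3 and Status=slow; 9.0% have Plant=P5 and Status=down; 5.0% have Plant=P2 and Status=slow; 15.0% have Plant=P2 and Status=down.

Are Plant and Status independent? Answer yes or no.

Every cell satisfies P(Plant,Status) = P(Plant)·P(Status). For instance P(Plant=P5) = 0.300, P(Status=down) = 0.300, and 0.300×0.300 = 0.090 matches the joint entry. So Plant and Status are independent.

yes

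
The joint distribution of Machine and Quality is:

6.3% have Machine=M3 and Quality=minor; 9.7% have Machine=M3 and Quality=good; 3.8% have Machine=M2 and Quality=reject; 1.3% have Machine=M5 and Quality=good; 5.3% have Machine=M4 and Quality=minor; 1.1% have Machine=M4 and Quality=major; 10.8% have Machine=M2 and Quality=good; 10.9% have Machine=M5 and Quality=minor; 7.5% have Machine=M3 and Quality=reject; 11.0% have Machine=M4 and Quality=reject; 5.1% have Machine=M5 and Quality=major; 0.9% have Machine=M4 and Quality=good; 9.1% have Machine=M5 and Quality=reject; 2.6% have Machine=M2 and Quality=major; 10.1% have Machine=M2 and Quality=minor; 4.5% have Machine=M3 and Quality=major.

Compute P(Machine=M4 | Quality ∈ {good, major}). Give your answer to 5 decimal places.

0.05556

P(Quality=good) = 0.108 + 0.097 + 0.009 + 0.013 = 0.227.
P(Quality=major) = 0.026 + 0.045 + 0.011 + 0.051 = 0.133.
P(Quality ∈ {good, major}) = 0.227 + 0.133 = 0.360; P(Machine=M4, Quality ∈ {good, major}) = 0.009 + 0.011 = 0.020.
P(Machine=M4 | Quality ∈ {good, major}) = 0.020/0.360 = 0.05556.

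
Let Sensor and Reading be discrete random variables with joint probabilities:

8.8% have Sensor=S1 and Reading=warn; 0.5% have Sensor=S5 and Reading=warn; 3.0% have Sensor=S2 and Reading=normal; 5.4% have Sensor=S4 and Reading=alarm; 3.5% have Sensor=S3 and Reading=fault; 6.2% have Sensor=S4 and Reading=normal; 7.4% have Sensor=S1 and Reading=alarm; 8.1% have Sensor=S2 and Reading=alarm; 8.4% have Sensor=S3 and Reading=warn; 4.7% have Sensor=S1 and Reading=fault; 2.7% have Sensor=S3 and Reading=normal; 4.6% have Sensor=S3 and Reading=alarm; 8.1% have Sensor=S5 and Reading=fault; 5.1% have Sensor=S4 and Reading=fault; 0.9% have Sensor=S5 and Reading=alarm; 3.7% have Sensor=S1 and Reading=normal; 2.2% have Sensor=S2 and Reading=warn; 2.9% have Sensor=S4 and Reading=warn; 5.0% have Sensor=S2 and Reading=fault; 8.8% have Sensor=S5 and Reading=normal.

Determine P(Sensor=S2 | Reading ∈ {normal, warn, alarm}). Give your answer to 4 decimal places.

0.1807

P(Reading=normal) = 0.037 + 0.030 + 0.027 + 0.062 + 0.088 = 0.244.
P(Reading=warn) = 0.088 + 0.022 + 0.084 + 0.029 + 0.005 = 0.228.
P(Reading=alarm) = 0.074 + 0.081 + 0.046 + 0.054 + 0.009 = 0.264.
P(Reading ∈ {normal, warn, alarm}) = 0.244 + 0.228 + 0.264 = 0.736; P(Sensor=S2, Reading ∈ {normal, warn, alarm}) = 0.030 + 0.022 + 0.081 = 0.133.
P(Sensor=S2 | Reading ∈ {normal, warn, alarm}) = 0.133/0.736 = 0.1807.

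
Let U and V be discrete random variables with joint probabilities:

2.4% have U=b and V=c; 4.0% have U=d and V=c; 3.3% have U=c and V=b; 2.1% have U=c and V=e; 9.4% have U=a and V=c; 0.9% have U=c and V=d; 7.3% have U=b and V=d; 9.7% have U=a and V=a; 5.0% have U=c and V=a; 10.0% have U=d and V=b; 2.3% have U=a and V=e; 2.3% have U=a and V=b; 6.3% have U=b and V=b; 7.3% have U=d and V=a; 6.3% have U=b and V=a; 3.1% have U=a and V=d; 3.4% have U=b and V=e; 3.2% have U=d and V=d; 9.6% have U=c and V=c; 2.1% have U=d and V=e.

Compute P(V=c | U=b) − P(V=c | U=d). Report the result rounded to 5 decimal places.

-0.05699

P(U=b) = 0.063 + 0.063 + 0.024 + 0.073 + 0.034 = 0.257; P(V=c | U=b) = 0.024/0.257 = 0.093385.
P(U=d) = 0.073 + 0.100 + 0.040 + 0.032 + 0.021 = 0.266; P(V=c | U=d) = 0.040/0.266 = 0.150376.
Difference = -0.05699.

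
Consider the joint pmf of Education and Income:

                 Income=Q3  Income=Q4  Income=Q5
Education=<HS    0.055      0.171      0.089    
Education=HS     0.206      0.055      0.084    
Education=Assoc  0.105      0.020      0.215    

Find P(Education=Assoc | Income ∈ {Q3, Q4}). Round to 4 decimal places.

0.2042

P(Income=Q3) = 0.055 + 0.206 + 0.105 = 0.366.
P(Income=Q4) = 0.171 + 0.055 + 0.020 = 0.246.
P(Income ∈ {Q3, Q4}) = 0.366 + 0.246 = 0.612; P(Education=Assoc, Income ∈ {Q3, Q4}) = 0.105 + 0.020 = 0.125.
P(Education=Assoc | Income ∈ {Q3, Q4}) = 0.125/0.612 = 0.2042.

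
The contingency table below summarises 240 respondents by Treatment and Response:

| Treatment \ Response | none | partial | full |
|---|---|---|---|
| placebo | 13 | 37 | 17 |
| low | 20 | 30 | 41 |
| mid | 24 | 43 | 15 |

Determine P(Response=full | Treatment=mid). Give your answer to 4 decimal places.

Total with Treatment=mid: 24 + 43 + 15 = 82.
P(Response=full | Treatment=mid) = 15/82 = 0.1829.

0.1829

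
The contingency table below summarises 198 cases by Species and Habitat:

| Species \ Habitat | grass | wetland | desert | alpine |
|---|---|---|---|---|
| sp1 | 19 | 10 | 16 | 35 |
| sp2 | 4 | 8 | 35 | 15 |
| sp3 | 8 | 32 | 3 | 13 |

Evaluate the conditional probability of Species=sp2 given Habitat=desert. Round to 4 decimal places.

0.6481

Total with Habitat=desert: 16 + 35 + 3 = 54.
P(Species=sp2 | Habitat=desert) = 35/54 = 0.6481.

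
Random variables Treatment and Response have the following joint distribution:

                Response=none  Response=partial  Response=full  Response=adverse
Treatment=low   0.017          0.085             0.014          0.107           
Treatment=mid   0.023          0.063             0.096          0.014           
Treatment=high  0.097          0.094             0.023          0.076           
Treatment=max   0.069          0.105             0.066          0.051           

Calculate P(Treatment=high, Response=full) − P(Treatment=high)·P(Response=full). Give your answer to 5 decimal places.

-0.03471

P(Treatment=high) = 0.097 + 0.094 + 0.023 + 0.076 = 0.290.
P(Response=full) = 0.014 + 0.096 + 0.023 + 0.066 = 0.199.
P(Treatment=high, Response=full) − P(Treatment=high)P(Response=full) = 0.023 − 0.290×0.199 = -0.03471.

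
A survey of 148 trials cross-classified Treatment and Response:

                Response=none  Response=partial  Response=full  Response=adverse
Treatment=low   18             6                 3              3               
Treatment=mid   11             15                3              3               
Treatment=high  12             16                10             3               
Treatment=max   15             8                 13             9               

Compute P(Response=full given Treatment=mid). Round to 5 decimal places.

0.09375

Total with Treatment=mid: 11 + 15 + 3 + 3 = 32.
P(Response=full | Treatment=mid) = 3/32 = 0.09375.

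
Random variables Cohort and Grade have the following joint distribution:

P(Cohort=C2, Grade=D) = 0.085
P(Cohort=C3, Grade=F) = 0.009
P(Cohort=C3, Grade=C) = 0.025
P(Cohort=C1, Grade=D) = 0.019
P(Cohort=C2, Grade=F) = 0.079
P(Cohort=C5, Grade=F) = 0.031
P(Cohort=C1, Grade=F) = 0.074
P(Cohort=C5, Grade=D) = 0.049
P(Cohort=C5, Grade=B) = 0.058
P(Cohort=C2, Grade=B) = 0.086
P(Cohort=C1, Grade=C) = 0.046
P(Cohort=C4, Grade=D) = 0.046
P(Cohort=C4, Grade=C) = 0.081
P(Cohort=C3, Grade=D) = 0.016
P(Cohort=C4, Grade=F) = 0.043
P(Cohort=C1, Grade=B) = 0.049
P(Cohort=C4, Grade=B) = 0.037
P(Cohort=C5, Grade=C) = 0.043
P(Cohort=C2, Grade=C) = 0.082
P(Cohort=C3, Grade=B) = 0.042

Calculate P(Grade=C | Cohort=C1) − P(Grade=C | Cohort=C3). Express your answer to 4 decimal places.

-0.0271

P(Cohort=C1) = 0.049 + 0.046 + 0.019 + 0.074 = 0.188; P(Grade=C | Cohort=C1) = 0.046/0.188 = 0.24468.
P(Cohort=C3) = 0.042 + 0.025 + 0.016 + 0.009 = 0.092; P(Grade=C | Cohort=C3) = 0.025/0.092 = 0.27174.
Difference = -0.0271.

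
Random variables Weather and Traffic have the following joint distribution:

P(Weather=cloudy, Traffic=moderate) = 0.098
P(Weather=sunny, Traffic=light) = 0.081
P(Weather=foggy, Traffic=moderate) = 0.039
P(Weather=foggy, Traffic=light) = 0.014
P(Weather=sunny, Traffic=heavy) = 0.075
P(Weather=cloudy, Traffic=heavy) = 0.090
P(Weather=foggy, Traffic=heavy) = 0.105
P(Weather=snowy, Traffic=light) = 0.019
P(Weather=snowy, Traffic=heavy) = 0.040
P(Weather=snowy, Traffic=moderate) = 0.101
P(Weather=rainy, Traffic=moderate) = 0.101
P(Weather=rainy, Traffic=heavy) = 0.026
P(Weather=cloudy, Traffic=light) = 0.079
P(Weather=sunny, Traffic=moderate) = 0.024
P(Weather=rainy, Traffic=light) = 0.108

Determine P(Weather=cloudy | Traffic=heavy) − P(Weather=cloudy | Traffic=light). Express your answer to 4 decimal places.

P(Traffic=heavy) = 0.075 + 0.090 + 0.026 + 0.040 + 0.105 = 0.336; P(Weather=cloudy | Traffic=heavy) = 0.090/0.336 = 0.26786.
P(Traffic=light) = 0.081 + 0.079 + 0.108 + 0.019 + 0.014 = 0.301; P(Weather=cloudy | Traffic=light) = 0.079/0.301 = 0.26246.
Difference = 0.0054.

0.0054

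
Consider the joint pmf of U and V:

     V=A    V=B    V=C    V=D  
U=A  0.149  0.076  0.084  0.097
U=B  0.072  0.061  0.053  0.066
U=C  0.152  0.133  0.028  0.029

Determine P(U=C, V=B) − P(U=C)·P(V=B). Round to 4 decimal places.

P(U=C) = 0.152 + 0.133 + 0.028 + 0.029 = 0.342.
P(V=B) = 0.076 + 0.061 + 0.133 = 0.270.
P(U=C, V=B) − P(U=C)P(V=B) = 0.133 − 0.342×0.270 = 0.0407.

0.0407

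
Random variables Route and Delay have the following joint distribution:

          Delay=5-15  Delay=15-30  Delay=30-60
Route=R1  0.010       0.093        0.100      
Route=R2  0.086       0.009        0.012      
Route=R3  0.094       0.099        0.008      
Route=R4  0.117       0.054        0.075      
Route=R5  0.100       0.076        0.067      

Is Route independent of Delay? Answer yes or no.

no

P(Route=R1) = 0.203 and P(Delay=5-15) = 0.407, so their product is 0.08262, but P(Route=R1, Delay=5-15) = 0.010. Since these differ, Route and Delay are not independent.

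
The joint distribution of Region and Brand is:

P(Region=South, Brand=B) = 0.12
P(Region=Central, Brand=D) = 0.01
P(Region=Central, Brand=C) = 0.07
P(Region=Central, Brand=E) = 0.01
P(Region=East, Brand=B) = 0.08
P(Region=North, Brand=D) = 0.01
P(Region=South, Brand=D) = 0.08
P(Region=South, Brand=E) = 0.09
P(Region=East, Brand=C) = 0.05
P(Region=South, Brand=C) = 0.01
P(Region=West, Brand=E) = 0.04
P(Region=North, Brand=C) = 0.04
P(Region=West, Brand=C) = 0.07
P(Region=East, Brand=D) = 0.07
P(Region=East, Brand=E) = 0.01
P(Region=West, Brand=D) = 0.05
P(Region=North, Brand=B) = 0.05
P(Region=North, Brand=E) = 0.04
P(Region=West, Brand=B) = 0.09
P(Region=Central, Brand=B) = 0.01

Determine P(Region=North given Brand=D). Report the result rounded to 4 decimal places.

P(Brand=D) = 0.01 + 0.08 + 0.07 + 0.05 + 0.01 = 0.22.
P(Region=North | Brand=D) = 0.01/0.22 = 0.0455.

0.0455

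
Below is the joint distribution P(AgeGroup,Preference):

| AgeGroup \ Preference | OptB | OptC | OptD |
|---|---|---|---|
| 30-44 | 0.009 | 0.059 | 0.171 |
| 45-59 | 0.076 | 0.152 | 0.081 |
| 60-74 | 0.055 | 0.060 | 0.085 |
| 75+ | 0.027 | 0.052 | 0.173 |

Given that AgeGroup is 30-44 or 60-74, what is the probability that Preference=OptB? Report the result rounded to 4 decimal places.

P(AgeGroup=30-44) = 0.009 + 0.059 + 0.171 = 0.239.
P(AgeGroup=60-74) = 0.055 + 0.060 + 0.085 = 0.200.
P(AgeGroup ∈ {30-44, 60-74}) = 0.239 + 0.200 = 0.439; P(Preference=OptB, AgeGroup ∈ {30-44, 60-74}) = 0.009 + 0.055 = 0.064.
P(Preference=OptB | AgeGroup ∈ {30-44, 60-74}) = 0.064/0.439 = 0.1458.

0.1458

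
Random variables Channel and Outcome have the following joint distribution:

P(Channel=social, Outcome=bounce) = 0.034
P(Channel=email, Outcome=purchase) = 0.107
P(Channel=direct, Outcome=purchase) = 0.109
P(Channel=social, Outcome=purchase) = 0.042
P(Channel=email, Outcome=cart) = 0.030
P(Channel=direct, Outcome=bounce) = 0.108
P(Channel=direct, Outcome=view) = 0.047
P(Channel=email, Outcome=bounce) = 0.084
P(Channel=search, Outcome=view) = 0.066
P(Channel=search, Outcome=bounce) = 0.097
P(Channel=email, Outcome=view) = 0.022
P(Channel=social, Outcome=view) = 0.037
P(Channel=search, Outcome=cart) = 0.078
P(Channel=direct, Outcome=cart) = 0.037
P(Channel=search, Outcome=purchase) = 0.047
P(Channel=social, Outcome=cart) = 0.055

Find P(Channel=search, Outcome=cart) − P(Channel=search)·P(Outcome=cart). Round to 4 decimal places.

P(Channel=search) = 0.097 + 0.066 + 0.078 + 0.047 = 0.288.
P(Outcome=cart) = 0.030 + 0.078 + 0.055 + 0.037 = 0.200.
P(Channel=search, Outcome=cart) − P(Channel=search)P(Outcome=cart) = 0.078 − 0.288×0.200 = 0.0204.

0.0204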